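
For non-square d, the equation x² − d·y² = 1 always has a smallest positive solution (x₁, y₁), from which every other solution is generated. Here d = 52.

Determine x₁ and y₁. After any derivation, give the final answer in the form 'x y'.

d=52: √d = [7; 4,1,2,1,4,14] (ℓ=6, even), read p_5/q_5
i=0: a=7 ⇒ p=7, q=1
i=1: a=4 ⇒ p=29, q=4
…
i=4: a=1 ⇒ p=137, q=19
i=5: a=4 ⇒ p=649, q=90
(x₁, y₁) = (649, 90);  649² − 52·90² = 1 ✓

649 90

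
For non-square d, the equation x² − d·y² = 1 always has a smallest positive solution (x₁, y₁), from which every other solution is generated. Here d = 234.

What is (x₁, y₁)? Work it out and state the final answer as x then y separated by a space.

√234 → a₀=15, period (3,2,1,2,1,2,3,30); ℓ=8 even so k=7
k=0  a_k=15  p_k/q_k = 15/1
k=1  a_k=3  p_k/q_k = 46/3
…
k=3  a_k=1  p_k/q_k = 153/10
k=4  a_k=2  p_k/q_k = 413/27
…
k=6  a_k=2  p_k/q_k = 1545/101
k=7  a_k=3  p_k/q_k = 5201/340
fundamental: x₁=5201, y₁=340  (since 27050401 − 234·115600 = 1)

5201 340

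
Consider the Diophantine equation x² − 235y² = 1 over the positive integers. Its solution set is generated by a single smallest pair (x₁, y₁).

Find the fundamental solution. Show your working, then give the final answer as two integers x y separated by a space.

d=235: √d = [15; 3,30] (ℓ=2, even), read p_1/q_1
k=0  a_k=15  p_k/q_k = 15/1
k=1  a_k=3  p_k/q_k = 46/3
→ (46, 3).  Check: 46²=2116, 235·3²=2115, difference 1.

46 3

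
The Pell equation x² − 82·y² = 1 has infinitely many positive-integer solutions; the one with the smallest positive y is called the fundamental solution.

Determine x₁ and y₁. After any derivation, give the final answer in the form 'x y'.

163 18

√82 = [9; 18, …], period ℓ=1 (odd) → k=1
a_0=9:  p_0=9·1+0=9,  q_0=9·0+1=1
a_1=18:  p_1=18·9+1=163,  q_1=18·1+0=18
(x₁, y₁) = (163, 18);  163² − 82·18² = 1 ✓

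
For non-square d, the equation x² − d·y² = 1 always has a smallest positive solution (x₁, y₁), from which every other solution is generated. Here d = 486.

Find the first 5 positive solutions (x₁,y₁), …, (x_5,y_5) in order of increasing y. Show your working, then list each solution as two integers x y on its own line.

√486 → a₀=22, period (22,44); ℓ=2 even so k=1
step 0: (22, 1)  from 22·(1,0) + (0,1)
step 1: (485, 22)  from 22·(22,1) + (1,0)
(x₁, y₁) = (485, 22);  485² − 486·22² = 1 ✓
k=2:  x_2 = 485·485+486·22·22 = 470449,  y_2 = 485·22+22·485 = 21340
k=3:  x_3 = 485·470449+486·22·21340 = 456335045,  y_3 = 485·21340+22·470449 = 20699778
k=4:  x_4 = 485·456335045+486·22·20699778 = 442644523201,  y_4 = 485·20699778+22·456335045 = 20078763320
k=5:  x_5 = 485·442644523201+486·22·20078763320 = 429364731169925,  y_5 = 485·20078763320+22·442644523201 = 19476379720622

485 22
470449 21340
456335045 20699778
442644523201 20078763320
429364731169925 19476379720622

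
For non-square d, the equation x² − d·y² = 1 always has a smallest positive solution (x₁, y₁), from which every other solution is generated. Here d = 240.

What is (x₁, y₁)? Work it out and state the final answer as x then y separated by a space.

31 2

d=240: √d = [15; 2,30] (ℓ=2, even), read p_1/q_1
step 0: (15, 1)  from 15·(1,0) + (0,1)
step 1: (31, 2)  from 2·(15,1) + (1,0)
(x₁, y₁) = (31, 2);  31² − 240·2² = 1 ✓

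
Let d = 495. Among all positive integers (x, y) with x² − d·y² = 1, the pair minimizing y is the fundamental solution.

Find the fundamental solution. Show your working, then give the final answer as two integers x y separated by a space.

√495 → a₀=22, period (4,44); ℓ=2 even so k=1
i=0: a=22 ⇒ p=22, q=1
i=1: a=4 ⇒ p=89, q=4
→ (89, 4).  Check: 89²=7921, 495·4²=7920, difference 1.

89 4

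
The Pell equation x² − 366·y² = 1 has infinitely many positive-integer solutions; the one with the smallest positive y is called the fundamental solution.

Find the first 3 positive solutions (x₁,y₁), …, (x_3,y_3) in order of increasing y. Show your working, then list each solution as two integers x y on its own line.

√366 = [19; 7,1,1,1,2,12,2,1,1,1,7,38, …], period ℓ=12 (even) → k=11
step 0: (19, 1)  from 19·(1,0) + (0,1)
…
step 4: (440, 23)  from 1·(287,15) + (153,8)
step 5: (1167, 61)  from 2·(440,23) + (287,15)
step 6: (14444, 755)  from 12·(1167,61) + (440,23)
…
step 8: (44499, 2326)  from 1·(30055,1571) + (14444,755)
…
step 10: (119053, 6223)  from 1·(74554,3897) + (44499,2326)
step 11: (907925, 47458)  from 7·(119053,6223) + (74554,3897)
→ (907925, 47458).  Check: 907925²=824327805625, 366·47458²=824327805624, difference 1.
k=2:  x_2 = 907925·907925+366·47458·47458 = 1648655611249,  y_2 = 907925·47458+47458·907925 = 86176609300
k=3:  x_3 = 907925·1648655611249+366·47458·86176609300 = 2993711291685588725,  y_3 = 907925·86176609300+47458·1648655611249 = 156483795997357542

907925 47458
1648655611249 86176609300
2993711291685588725 156483795997357542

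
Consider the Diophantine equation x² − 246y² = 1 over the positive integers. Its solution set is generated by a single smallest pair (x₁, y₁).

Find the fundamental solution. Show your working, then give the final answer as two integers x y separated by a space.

88805 5662

[15; 1,2,5,1,14,1,5,2,1,30] for √246; ℓ=10 ⇒ convergent index 9
a_0=15:  p_0=15·1+0=15,  q_0=15·0+1=1
a_1=1:  p_1=1·15+1=16,  q_1=1·1+0=1
…
a_5=14:  p_5=14·298+251=4423,  q_5=14·19+16=282
…
a_8=2:  p_8=2·28028+4721=60777,  q_8=2·1787+301=3875
a_9=1:  p_9=1·60777+28028=88805,  q_9=1·3875+1787=5662
(x₁, y₁) = (88805, 5662);  88805² − 246·5662² = 1 ✓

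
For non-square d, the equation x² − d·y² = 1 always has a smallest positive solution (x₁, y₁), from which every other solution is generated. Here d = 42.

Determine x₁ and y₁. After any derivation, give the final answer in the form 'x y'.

13 2

√42 → a₀=6, period (2,12); ℓ=2 even so k=1
a_0=6:  p_0=6·1+0=6,  q_0=6·0+1=1
a_1=2:  p_1=2·6+1=13,  q_1=2·1+0=2
(x₁, y₁) = (13, 2);  13² − 42·2² = 1 ✓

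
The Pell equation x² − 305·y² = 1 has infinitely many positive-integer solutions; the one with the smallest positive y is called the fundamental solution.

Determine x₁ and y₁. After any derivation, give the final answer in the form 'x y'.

489 28

[17; 2,6,2,34] for √305; ℓ=4 ⇒ convergent index 3
step 0: (17, 1)  from 17·(1,0) + (0,1)
step 1: (35, 2)  from 2·(17,1) + (1,0)
step 2: (227, 13)  from 6·(35,2) + (17,1)
step 3: (489, 28)  from 2·(227,13) + (35,2)
fundamental: x₁=489, y₁=28  (since 239121 − 305·784 = 1)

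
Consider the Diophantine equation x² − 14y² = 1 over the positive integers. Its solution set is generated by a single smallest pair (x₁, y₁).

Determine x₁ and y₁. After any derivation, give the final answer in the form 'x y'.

15 4

√14 → a₀=3, period (1,2,1,6); ℓ=4 even so k=3
a_0=3:  p_0=3·1+0=3,  q_0=3·0+1=1
…
a_2=2:  p_2=2·4+3=11,  q_2=2·1+1=3
a_3=1:  p_3=1·11+4=15,  q_3=1·3+1=4
fundamental: x₁=15, y₁=4  (since 225 − 14·16 = 1)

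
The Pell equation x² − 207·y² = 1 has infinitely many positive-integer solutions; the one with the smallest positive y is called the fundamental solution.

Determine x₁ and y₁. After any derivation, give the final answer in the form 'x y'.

1151 80

[14; 2,1,1,2,1,1,2,28] for √207; ℓ=8 ⇒ convergent index 7
i=0: a=14 ⇒ p=14, q=1
i=1: a=2 ⇒ p=29, q=2
…
i=6: a=1 ⇒ p=446, q=31
i=7: a=2 ⇒ p=1151, q=80
(x₁, y₁) = (1151, 80);  1151² − 207·80² = 1 ✓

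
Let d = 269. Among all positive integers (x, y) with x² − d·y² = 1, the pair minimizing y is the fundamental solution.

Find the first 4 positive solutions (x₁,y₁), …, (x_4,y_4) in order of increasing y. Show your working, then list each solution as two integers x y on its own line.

13449 820
361751201 22056360
9730383791049 593271970460
261727862849884801 15957829439376720

d=269: √d = [16; 2,2,32] (ℓ=3, odd), read p_5/q_5
a_0=16:  p_0=16·1+0=16,  q_0=16·0+1=1
a_1=2:  p_1=2·16+1=33,  q_1=2·1+0=2
…
a_4=2:  p_4=2·2657+82=5396,  q_4=2·162+5=329
a_5=2:  p_5=2·5396+2657=13449,  q_5=2·329+162=820
fundamental: x₁=13449, y₁=820  (since 180875601 − 269·672400 = 1)
(x_2, y_2) = (13449·13449 + 269·820·820, 13449·820 + 820·13449) = (361751201, 22056360)
(x_3, y_3) = (13449·361751201 + 269·820·22056360, 13449·22056360 + 820·361751201) = (9730383791049, 593271970460)
(x_4, y_4) = (13449·9730383791049 + 269·820·593271970460, 13449·593271970460 + 820·9730383791049) = (261727862849884801, 15957829439376720)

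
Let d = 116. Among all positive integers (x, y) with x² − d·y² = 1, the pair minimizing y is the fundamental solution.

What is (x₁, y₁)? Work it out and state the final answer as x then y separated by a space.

[10; 1,3,2,1,4,1,2,3,1,20] for √116; ℓ=10 ⇒ convergent index 9
i=0: a=10 ⇒ p=10, q=1
i=1: a=1 ⇒ p=11, q=1
…
i=4: a=1 ⇒ p=140, q=13
i=5: a=4 ⇒ p=657, q=61
…
i=7: a=2 ⇒ p=2251, q=209
i=8: a=3 ⇒ p=7550, q=701
i=9: a=1 ⇒ p=9801, q=910
(x₁, y₁) = (9801, 910);  9801² − 116·910² = 1 ✓

9801 910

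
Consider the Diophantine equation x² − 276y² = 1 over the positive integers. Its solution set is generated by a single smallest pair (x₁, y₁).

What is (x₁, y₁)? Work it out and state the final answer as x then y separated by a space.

7775 468

[16; 1,1,1,1,2,2,2,1,1,1,1,32] for √276; ℓ=12 ⇒ convergent index 11
step 0: (16, 1)  from 16·(1,0) + (0,1)
…
step 3: (50, 3)  from 1·(33,2) + (17,1)
…
step 10: (4768, 287)  from 1·(3007,181) + (1761,106)
step 11: (7775, 468)  from 1·(4768,287) + (3007,181)
fundamental: x₁=7775, y₁=468  (since 60450625 − 276·219024 = 1)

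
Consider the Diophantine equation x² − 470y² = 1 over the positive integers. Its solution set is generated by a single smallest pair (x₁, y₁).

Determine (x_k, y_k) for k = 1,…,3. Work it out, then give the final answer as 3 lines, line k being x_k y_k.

1691 78
5718961 263796
19341524411 892157994

√470 → a₀=21, period (1,2,8,2,1,42); ℓ=6 even so k=5
step 0: (21, 1)  from 21·(1,0) + (0,1)
step 1: (22, 1)  from 1·(21,1) + (1,0)
step 2: (65, 3)  from 2·(22,1) + (21,1)
step 3: (542, 25)  from 8·(65,3) + (22,1)
step 4: (1149, 53)  from 2·(542,25) + (65,3)
step 5: (1691, 78)  from 1·(1149,53) + (542,25)
→ (1691, 78).  Check: 1691²=2859481, 470·78²=2859480, difference 1.
(1691+78√470)^2 = 5718961 + 263796√470
(1691+78√470)^3 = 19341524411 + 892157994√470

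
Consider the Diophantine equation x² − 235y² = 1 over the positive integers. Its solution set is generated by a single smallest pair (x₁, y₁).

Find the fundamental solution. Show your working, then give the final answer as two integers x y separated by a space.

√235 → a₀=15, period (3,30); ℓ=2 even so k=1
step 0: (15, 1)  from 15·(1,0) + (0,1)
step 1: (46, 3)  from 3·(15,1) + (1,0)
fundamental: x₁=46, y₁=3  (since 2116 − 235·9 = 1)

46 3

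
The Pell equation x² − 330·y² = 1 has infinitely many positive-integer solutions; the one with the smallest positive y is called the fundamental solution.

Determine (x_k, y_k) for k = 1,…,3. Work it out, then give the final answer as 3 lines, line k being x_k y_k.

d=330: √d = [18; 6,36] (ℓ=2, even), read p_1/q_1
i=0: a=18 ⇒ p=18, q=1
i=1: a=6 ⇒ p=109, q=6
fundamental: x₁=109, y₁=6  (since 11881 − 330·36 = 1)
(x_2, y_2) = (109·109 + 330·6·6, 109·6 + 6·109) = (23761, 1308)
(x_3, y_3) = (109·23761 + 330·6·1308, 109·1308 + 6·23761) = (5179789, 285138)

109 6
23761 1308
5179789 285138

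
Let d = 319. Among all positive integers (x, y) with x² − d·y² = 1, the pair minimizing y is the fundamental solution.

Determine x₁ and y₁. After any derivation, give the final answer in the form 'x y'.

12901780 722361

d=319: √d = [17; 1,6,5,1,4,…,6,1,34] (ℓ=14, even), read p_13/q_13
k=0  a_k=17  p_k/q_k = 17/1
k=1  a_k=1  p_k/q_k = 18/1
…
k=4  a_k=1  p_k/q_k = 768/43
…
k=6  a_k=3  p_k/q_k = 11913/667
…
k=10  a_k=1  p_k/q_k = 309613/17335
…
k=12  a_k=6  p_k/q_k = 11102899/621643
k=13  a_k=1  p_k/q_k = 12901780/722361
→ (12901780, 722361).  Check: 12901780²=166455927168400, 319·722361²=166455927168399, difference 1.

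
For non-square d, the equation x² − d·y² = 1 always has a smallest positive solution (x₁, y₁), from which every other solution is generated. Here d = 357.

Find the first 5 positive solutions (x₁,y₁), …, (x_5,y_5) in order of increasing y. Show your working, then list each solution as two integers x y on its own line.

3401 180
23133601 1224360
157354750601 8328096540
1070326990454401 56647711440720
7280364031716085001 385317724891680900

√357 = [18; 1,8,2,8,1,36, …], period ℓ=6 (even) → k=5
a_0=18:  p_0=18·1+0=18,  q_0=18·0+1=1
…
a_2=8:  p_2=8·19+18=170,  q_2=8·1+1=9
a_3=2:  p_3=2·170+19=359,  q_3=2·9+1=19
a_4=8:  p_4=8·359+170=3042,  q_4=8·19+9=161
a_5=1:  p_5=1·3042+359=3401,  q_5=1·161+19=180
fundamental: x₁=3401, y₁=180  (since 11566801 − 357·32400 = 1)
n=2: (3401,180)∘(3401,180) = (3401·3401+357·180·180, 3401·180+180·3401) = (23133601,1224360)
n=3: (23133601,1224360)∘(3401,180) = (3401·23133601+357·180·1224360, 3401·1224360+180·23133601) = (157354750601,8328096540)
n=4: (157354750601,8328096540)∘(3401,180) = (3401·157354750601+357·180·8328096540, 3401·8328096540+180·157354750601) = (1070326990454401,56647711440720)
n=5: (1070326990454401,56647711440720)∘(3401,180) = (3401·1070326990454401+357·180·56647711440720, 3401·56647711440720+180·1070326990454401) = (7280364031716085001,385317724891680900)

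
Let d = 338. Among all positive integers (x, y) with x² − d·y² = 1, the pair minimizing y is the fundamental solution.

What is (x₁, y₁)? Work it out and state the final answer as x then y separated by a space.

114243 6214

d=338: √d = [18; 2,1,1,2,36] (ℓ=5, odd), read p_9/q_9
k=0  a_k=18  p_k/q_k = 18/1
k=1  a_k=2  p_k/q_k = 37/2
…
k=3  a_k=1  p_k/q_k = 92/5
…
k=8  a_k=1  p_k/q_k = 43958/2391
k=9  a_k=2  p_k/q_k = 114243/6214
fundamental: x₁=114243, y₁=6214  (since 13051463049 − 338·38613796 = 1)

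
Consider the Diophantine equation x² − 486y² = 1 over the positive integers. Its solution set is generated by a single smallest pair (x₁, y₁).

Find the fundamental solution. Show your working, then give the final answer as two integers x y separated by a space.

485 22

[22; 22,44] for √486; ℓ=2 ⇒ convergent index 1
k=0  a_k=22  p_k/q_k = 22/1
k=1  a_k=22  p_k/q_k = 485/22
(x₁, y₁) = (485, 22);  485² − 486·22² = 1 ✓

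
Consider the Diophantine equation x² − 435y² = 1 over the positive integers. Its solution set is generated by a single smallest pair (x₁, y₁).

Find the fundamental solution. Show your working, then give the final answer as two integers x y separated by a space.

146 7

√435 = [20; 1,5,1,40, …], period ℓ=4 (even) → k=3
step 0: (20, 1)  from 20·(1,0) + (0,1)
…
step 2: (125, 6)  from 5·(21,1) + (20,1)
step 3: (146, 7)  from 1·(125,6) + (21,1)
(x₁, y₁) = (146, 7);  146² − 435·7² = 1 ✓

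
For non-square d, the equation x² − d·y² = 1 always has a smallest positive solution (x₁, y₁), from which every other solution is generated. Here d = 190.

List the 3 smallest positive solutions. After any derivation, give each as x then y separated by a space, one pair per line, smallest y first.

52021 3774
5412368881 392654508
563113683064981 40852560317562

d=190: √d = [13; 1,3,1,1,1,…,3,1,26] (ℓ=14, even), read p_13/q_13
step 0: (13, 1)  from 13·(1,0) + (0,1)
…
step 3: (69, 5)  from 1·(55,4) + (14,1)
step 4: (124, 9)  from 1·(69,5) + (55,4)
step 5: (193, 14)  from 1·(124,9) + (69,5)
step 6: (510, 37)  from 2·(193,14) + (124,9)
step 7: (1213, 88)  from 2·(510,37) + (193,14)
step 8: (2936, 213)  from 2·(1213,88) + (510,37)
…
step 12: (40787, 2959)  from 3·(11234,815) + (7085,514)
step 13: (52021, 3774)  from 1·(40787,2959) + (11234,815)
(x₁, y₁) = (52021, 3774);  52021² − 190·3774² = 1 ✓
n=2: (52021,3774)∘(52021,3774) = (52021·52021+190·3774·3774, 52021·3774+3774·52021) = (5412368881,392654508)
n=3: (5412368881,392654508)∘(52021,3774) = (52021·5412368881+190·3774·392654508, 52021·392654508+3774·5412368881) = (563113683064981,40852560317562)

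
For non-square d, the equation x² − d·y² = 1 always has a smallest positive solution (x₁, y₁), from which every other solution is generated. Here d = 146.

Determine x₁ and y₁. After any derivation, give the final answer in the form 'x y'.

[12; 12,24] for √146; ℓ=2 ⇒ convergent index 1
i=0: a=12 ⇒ p=12, q=1
i=1: a=12 ⇒ p=145, q=12
→ (145, 12).  Check: 145²=21025, 146·12²=21024, difference 1.

145 12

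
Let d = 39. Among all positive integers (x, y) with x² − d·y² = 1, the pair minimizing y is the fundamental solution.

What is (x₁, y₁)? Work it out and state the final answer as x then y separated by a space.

√39 → a₀=6, period (4,12); ℓ=2 even so k=1
k=0  a_k=6  p_k/q_k = 6/1
k=1  a_k=4  p_k/q_k = 25/4
fundamental: x₁=25, y₁=4  (since 625 − 39·16 = 1)

25 4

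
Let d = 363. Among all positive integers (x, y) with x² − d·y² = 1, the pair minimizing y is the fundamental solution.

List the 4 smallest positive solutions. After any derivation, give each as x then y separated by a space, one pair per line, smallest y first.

[19; 19,38] for √363; ℓ=2 ⇒ convergent index 1
i=0: a=19 ⇒ p=19, q=1
i=1: a=19 ⇒ p=362, q=19
fundamental: x₁=362, y₁=19  (since 131044 − 363·361 = 1)
(x_2, y_2) = (362·362 + 363·19·19, 362·19 + 19·362) = (262087, 13756)
(x_3, y_3) = (362·262087 + 363·19·13756, 362·13756 + 19·262087) = (189750626, 9959325)
(x_4, y_4) = (362·189750626 + 363·19·9959325, 362·9959325 + 19·189750626) = (137379191137, 7210537544)

362 19
262087 13756
189750626 9959325
137379191137 7210537544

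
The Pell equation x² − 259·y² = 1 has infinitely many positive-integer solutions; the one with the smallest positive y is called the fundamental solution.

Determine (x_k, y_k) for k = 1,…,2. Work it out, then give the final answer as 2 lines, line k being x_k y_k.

√259 = [16; 10,1,2,3,4,3,2,1,10,32, …], period ℓ=10 (even) → k=9
k=0  a_k=16  p_k/q_k = 16/1
…
k=6  a_k=3  p_k/q_k = 23931/1487
…
k=8  a_k=1  p_k/q_k = 79196/4921
k=9  a_k=10  p_k/q_k = 847225/52644
(x₁, y₁) = (847225, 52644);  847225² − 259·52644² = 1 ✓
n=2: (847225,52644)∘(847225,52644) = (847225·847225+259·52644·52644, 847225·52644+52644·847225) = (1435580401249,89202625800)

847225 52644
1435580401249 89202625800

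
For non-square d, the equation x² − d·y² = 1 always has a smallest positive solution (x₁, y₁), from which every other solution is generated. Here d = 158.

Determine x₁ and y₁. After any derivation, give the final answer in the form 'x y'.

[12; 1,1,3,12,3,1,1,24] for √158; ℓ=8 ⇒ convergent index 7
k=0  a_k=12  p_k/q_k = 12/1
…
k=5  a_k=3  p_k/q_k = 3331/265
k=6  a_k=1  p_k/q_k = 4412/351
k=7  a_k=1  p_k/q_k = 7743/616
fundamental: x₁=7743, y₁=616  (since 59954049 − 158·379456 = 1)

7743 616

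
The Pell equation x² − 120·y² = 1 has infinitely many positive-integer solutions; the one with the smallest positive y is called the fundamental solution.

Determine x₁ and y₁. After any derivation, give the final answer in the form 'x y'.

√120 → a₀=10, period (1,20); ℓ=2 even so k=1
k=0  a_k=10  p_k/q_k = 10/1
k=1  a_k=1  p_k/q_k = 11/1
(x₁, y₁) = (11, 1);  11² − 120·1² = 1 ✓

11 1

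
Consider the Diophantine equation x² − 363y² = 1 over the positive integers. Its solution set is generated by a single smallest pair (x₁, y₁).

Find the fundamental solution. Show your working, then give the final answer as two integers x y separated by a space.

[19; 19,38] for √363; ℓ=2 ⇒ convergent index 1
step 0: (19, 1)  from 19·(1,0) + (0,1)
step 1: (362, 19)  from 19·(19,1) + (1,0)
(x₁, y₁) = (362, 19);  362² − 363·19² = 1 ✓

362 19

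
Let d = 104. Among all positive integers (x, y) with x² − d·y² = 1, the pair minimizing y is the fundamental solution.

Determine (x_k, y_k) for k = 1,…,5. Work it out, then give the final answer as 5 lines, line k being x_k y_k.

[10; 5,20] for √104; ℓ=2 ⇒ convergent index 1
k=0  a_k=10  p_k/q_k = 10/1
k=1  a_k=5  p_k/q_k = 51/5
→ (51, 5).  Check: 51²=2601, 104·5²=2600, difference 1.
n=2: (51,5)∘(51,5) = (51·51+104·5·5, 51·5+5·51) = (5201,510)
n=3: (5201,510)∘(51,5) = (51·5201+104·5·510, 51·510+5·5201) = (530451,52015)
n=4: (530451,52015)∘(51,5) = (51·530451+104·5·52015, 51·52015+5·530451) = (54100801,5305020)
n=5: (54100801,5305020)∘(51,5) = (51·54100801+104·5·5305020, 51·5305020+5·54100801) = (5517751251,541060025)

51 5
5201 510
530451 52015
54100801 5305020
5517751251 541060025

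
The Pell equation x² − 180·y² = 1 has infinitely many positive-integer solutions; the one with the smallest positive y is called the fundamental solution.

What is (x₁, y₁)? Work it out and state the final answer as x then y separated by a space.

d=180: √d = [13; 2,2,2,26] (ℓ=4, even), read p_3/q_3
i=0: a=13 ⇒ p=13, q=1
…
i=2: a=2 ⇒ p=67, q=5
i=3: a=2 ⇒ p=161, q=12
fundamental: x₁=161, y₁=12  (since 25921 − 180·144 = 1)

161 12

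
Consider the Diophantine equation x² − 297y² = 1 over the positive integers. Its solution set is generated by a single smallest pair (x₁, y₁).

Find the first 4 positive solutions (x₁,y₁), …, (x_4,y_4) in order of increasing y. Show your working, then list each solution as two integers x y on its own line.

[17; 4,3,1,1,2,1,1,3,4,34] for √297; ℓ=10 ⇒ convergent index 9
k=0  a_k=17  p_k/q_k = 17/1
k=1  a_k=4  p_k/q_k = 69/4
k=2  a_k=3  p_k/q_k = 224/13
k=3  a_k=1  p_k/q_k = 293/17
k=4  a_k=1  p_k/q_k = 517/30
k=5  a_k=2  p_k/q_k = 1327/77
k=6  a_k=1  p_k/q_k = 1844/107
k=7  a_k=1  p_k/q_k = 3171/184
k=8  a_k=3  p_k/q_k = 11357/659
k=9  a_k=4  p_k/q_k = 48599/2820
→ (48599, 2820).  Check: 48599²=2361862801, 297·2820²=2361862800, difference 1.
(48599+2820√297)^2 = 4723725601 + 274098360√297
(48599+2820√297)^3 = 459136680917399 + 26641812392460√297
(48599+2820√297)^4 = 44627167107085622401 + 2589530880648228720√297

48599 2820
4723725601 274098360
459136680917399 26641812392460
44627167107085622401 2589530880648228720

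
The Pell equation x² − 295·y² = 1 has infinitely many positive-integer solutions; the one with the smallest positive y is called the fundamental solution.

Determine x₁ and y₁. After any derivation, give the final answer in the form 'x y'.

2024999 117900

√295 = [17; 5,1,2,3,2,6,2,3,2,1,5,34, …], period ℓ=12 (even) → k=11
a_0=17:  p_0=17·1+0=17,  q_0=17·0+1=1
…
a_3=2:  p_3=2·103+86=292,  q_3=2·6+5=17
a_4=3:  p_4=3·292+103=979,  q_4=3·17+6=57
a_5=2:  p_5=2·979+292=2250,  q_5=2·57+17=131
…
a_7=2:  p_7=2·14479+2250=31208,  q_7=2·843+131=1817
a_8=3:  p_8=3·31208+14479=108103,  q_8=3·1817+843=6294
a_9=2:  p_9=2·108103+31208=247414,  q_9=2·6294+1817=14405
a_10=1:  p_10=1·247414+108103=355517,  q_10=1·14405+6294=20699
a_11=5:  p_11=5·355517+247414=2024999,  q_11=5·20699+14405=117900
→ (2024999, 117900).  Check: 2024999²=4100620950001, 295·117900²=4100620950000, difference 1.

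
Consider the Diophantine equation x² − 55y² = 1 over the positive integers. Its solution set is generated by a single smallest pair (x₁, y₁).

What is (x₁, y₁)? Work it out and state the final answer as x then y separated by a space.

89 12

√55 = [7; 2,2,2,14, …], period ℓ=4 (even) → k=3
k=0  a_k=7  p_k/q_k = 7/1
…
k=2  a_k=2  p_k/q_k = 37/5
k=3  a_k=2  p_k/q_k = 89/12
fundamental: x₁=89, y₁=12  (since 7921 − 55·144 = 1)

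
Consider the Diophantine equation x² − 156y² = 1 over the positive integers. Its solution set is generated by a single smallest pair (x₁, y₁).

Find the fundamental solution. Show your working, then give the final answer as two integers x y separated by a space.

[12; 2,24] for √156; ℓ=2 ⇒ convergent index 1
step 0: (12, 1)  from 12·(1,0) + (0,1)
step 1: (25, 2)  from 2·(12,1) + (1,0)
→ (25, 2).  Check: 25²=625, 156·2²=624, difference 1.

25 2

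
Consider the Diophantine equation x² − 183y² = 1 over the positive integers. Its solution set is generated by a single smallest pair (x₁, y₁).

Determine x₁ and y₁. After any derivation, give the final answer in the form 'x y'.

[13; 1,1,8,1,1,26] for √183; ℓ=6 ⇒ convergent index 5
i=0: a=13 ⇒ p=13, q=1
i=1: a=1 ⇒ p=14, q=1
i=2: a=1 ⇒ p=27, q=2
i=3: a=8 ⇒ p=230, q=17
i=4: a=1 ⇒ p=257, q=19
i=5: a=1 ⇒ p=487, q=36
fundamental: x₁=487, y₁=36  (since 237169 − 183·1296 = 1)

487 36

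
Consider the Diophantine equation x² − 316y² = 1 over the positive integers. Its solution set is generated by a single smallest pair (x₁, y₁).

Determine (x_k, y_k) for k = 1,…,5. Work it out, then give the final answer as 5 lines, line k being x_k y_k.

[17; 1,3,2,8,2,3,1,34] for √316; ℓ=8 ⇒ convergent index 7
i=0: a=17 ⇒ p=17, q=1
i=1: a=1 ⇒ p=18, q=1
i=2: a=3 ⇒ p=71, q=4
i=3: a=2 ⇒ p=160, q=9
…
i=5: a=2 ⇒ p=2862, q=161
i=6: a=3 ⇒ p=9937, q=559
i=7: a=1 ⇒ p=12799, q=720
fundamental: x₁=12799, y₁=720  (since 163814401 − 316·518400 = 1)
k=2:  x_2 = 12799·12799+316·720·720 = 327628801,  y_2 = 12799·720+720·12799 = 18430560
k=3:  x_3 = 12799·327628801+316·720·18430560 = 8386642035199,  y_3 = 12799·18430560+720·327628801 = 471785474160
k=4:  x_4 = 12799·8386642035199+316·720·471785474160 = 214681262489395201,  y_4 = 12799·471785474160+720·8386642035199 = 12076764549117120
k=5:  x_5 = 12799·214681262489395201+316·720·12076764549117120 = 5495410948816896319999,  y_5 = 12799·12076764549117120+720·214681262489395201 = 309141018456514563600

12799 720
327628801 18430560
8386642035199 471785474160
214681262489395201 12076764549117120
5495410948816896319999 309141018456514563600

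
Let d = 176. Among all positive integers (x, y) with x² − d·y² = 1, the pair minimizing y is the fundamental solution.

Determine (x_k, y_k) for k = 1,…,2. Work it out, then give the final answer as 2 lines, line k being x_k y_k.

[13; 3,1,3,26] for √176; ℓ=4 ⇒ convergent index 3
step 0: (13, 1)  from 13·(1,0) + (0,1)
step 1: (40, 3)  from 3·(13,1) + (1,0)
step 2: (53, 4)  from 1·(40,3) + (13,1)
step 3: (199, 15)  from 3·(53,4) + (40,3)
→ (199, 15).  Check: 199²=39601, 176·15²=39600, difference 1.
n=2: (199,15)∘(199,15) = (199·199+176·15·15, 199·15+15·199) = (79201,5970)

199 15
79201 5970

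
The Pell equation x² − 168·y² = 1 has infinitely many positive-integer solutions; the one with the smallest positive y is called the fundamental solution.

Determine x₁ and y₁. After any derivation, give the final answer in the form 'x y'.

√168 → a₀=12, period (1,24); ℓ=2 even so k=1
a_0=12:  p_0=12·1+0=12,  q_0=12·0+1=1
a_1=1:  p_1=1·12+1=13,  q_1=1·1+0=1
→ (13, 1).  Check: 13²=169, 168·1²=168, difference 1.

13 1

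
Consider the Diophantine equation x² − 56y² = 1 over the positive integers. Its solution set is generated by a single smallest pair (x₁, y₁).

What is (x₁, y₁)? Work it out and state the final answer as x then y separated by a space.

√56 = [7; 2,14, …], period ℓ=2 (even) → k=1
k=0  a_k=7  p_k/q_k = 7/1
k=1  a_k=2  p_k/q_k = 15/2
(x₁, y₁) = (15, 2);  15² − 56·2² = 1 ✓

15 2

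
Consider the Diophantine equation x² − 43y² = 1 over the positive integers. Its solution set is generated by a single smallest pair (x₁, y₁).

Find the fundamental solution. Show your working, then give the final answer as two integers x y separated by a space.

√43 = [6; 1,1,3,1,5,1,3,1,1,12, …], period ℓ=10 (even) → k=9
i=0: a=6 ⇒ p=6, q=1
i=1: a=1 ⇒ p=7, q=1
i=2: a=1 ⇒ p=13, q=2
…
i=6: a=1 ⇒ p=400, q=61
…
i=8: a=1 ⇒ p=1941, q=296
i=9: a=1 ⇒ p=3482, q=531
fundamental: x₁=3482, y₁=531  (since 12124324 − 43·281961 = 1)

3482 531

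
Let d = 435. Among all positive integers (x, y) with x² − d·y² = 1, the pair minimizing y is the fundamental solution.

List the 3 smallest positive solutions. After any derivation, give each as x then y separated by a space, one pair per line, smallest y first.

146 7
42631 2044
12448106 596841

d=435: √d = [20; 1,5,1,40] (ℓ=4, even), read p_3/q_3
a_0=20:  p_0=20·1+0=20,  q_0=20·0+1=1
a_1=1:  p_1=1·20+1=21,  q_1=1·1+0=1
a_2=5:  p_2=5·21+20=125,  q_2=5·1+1=6
a_3=1:  p_3=1·125+21=146,  q_3=1·6+1=7
→ (146, 7).  Check: 146²=21316, 435·7²=21315, difference 1.
(146+7√435)^2 = 42631 + 2044√435
(146+7√435)^3 = 12448106 + 596841√435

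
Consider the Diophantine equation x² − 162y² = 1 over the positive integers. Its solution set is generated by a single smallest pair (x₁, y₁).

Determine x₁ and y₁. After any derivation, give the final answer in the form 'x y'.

19601 1540

√162 = [12; 1,2,1,2,12,2,1,2,1,24, …], period ℓ=10 (even) → k=9
i=0: a=12 ⇒ p=12, q=1
…
i=3: a=1 ⇒ p=51, q=4
…
i=6: a=2 ⇒ p=3602, q=283
i=7: a=1 ⇒ p=5333, q=419
i=8: a=2 ⇒ p=14268, q=1121
i=9: a=1 ⇒ p=19601, q=1540
(x₁, y₁) = (19601, 1540);  19601² − 162·1540² = 1 ✓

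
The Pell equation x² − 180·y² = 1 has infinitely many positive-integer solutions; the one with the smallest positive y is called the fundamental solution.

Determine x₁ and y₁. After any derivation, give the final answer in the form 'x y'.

161 12

√180 → a₀=13, period (2,2,2,26); ℓ=4 even so k=3
i=0: a=13 ⇒ p=13, q=1
i=1: a=2 ⇒ p=27, q=2
i=2: a=2 ⇒ p=67, q=5
i=3: a=2 ⇒ p=161, q=12
(x₁, y₁) = (161, 12);  161² − 180·12² = 1 ✓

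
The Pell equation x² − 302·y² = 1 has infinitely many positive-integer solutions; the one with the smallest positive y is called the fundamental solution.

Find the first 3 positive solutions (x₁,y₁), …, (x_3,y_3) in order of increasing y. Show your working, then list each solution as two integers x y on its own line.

√302 → a₀=17, period (2,1,1,1,4,…,1,2,34); ℓ=16 even so k=15
step 0: (17, 1)  from 17·(1,0) + (0,1)
…
step 3: (87, 5)  from 1·(52,3) + (35,2)
…
step 6: (1425, 82)  from 2·(643,37) + (139,8)
step 7: (2068, 119)  from 1·(1425,82) + (643,37)
…
step 11: (467281, 26889)  from 4·(107675,6196) + (36581,2105)
…
step 14: (1617193, 93059)  from 1·(1042237,59974) + (574956,33085)
step 15: (4276623, 246092)  from 2·(1617193,93059) + (1042237,59974)
→ (4276623, 246092).  Check: 4276623²=18289504284129, 302·246092²=18289504284128, difference 1.
n=2: (4276623,246092)∘(4276623,246092) = (4276623·4276623+302·246092·246092, 4276623·246092+246092·4276623) = (36579008568257,2104885414632)
n=3: (36579008568257,2104885414632)∘(4276623,246092) = (4276623·36579008568257+302·246092·2104885414632, 4276623·2104885414632+246092·36579008568257) = (312869258720405635599,18003602753159249380)

4276623 246092
36579008568257 2104885414632
312869258720405635599 18003602753159249380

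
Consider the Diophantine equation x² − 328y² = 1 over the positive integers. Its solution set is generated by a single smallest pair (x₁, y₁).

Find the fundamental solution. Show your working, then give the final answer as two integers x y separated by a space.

√328 = [18; 9,36, …], period ℓ=2 (even) → k=1
k=0  a_k=18  p_k/q_k = 18/1
k=1  a_k=9  p_k/q_k = 163/9
(x₁, y₁) = (163, 9);  163² − 328·9² = 1 ✓

163 9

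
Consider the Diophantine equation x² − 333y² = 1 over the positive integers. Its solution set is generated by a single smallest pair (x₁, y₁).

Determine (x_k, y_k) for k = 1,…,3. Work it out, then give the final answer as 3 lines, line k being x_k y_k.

73 4
10657 584
1555849 85260

√333 = [18; 4,36, …], period ℓ=2 (even) → k=1
k=0  a_k=18  p_k/q_k = 18/1
k=1  a_k=4  p_k/q_k = 73/4
fundamental: x₁=73, y₁=4  (since 5329 − 333·16 = 1)
n=2: (73,4)∘(73,4) = (73·73+333·4·4, 73·4+4·73) = (10657,584)
n=3: (10657,584)∘(73,4) = (73·10657+333·4·584, 73·584+4·10657) = (1555849,85260)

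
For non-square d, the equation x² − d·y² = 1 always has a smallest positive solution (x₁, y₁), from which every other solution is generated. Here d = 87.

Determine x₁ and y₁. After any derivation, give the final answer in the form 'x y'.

√87 = [9; 3,18, …], period ℓ=2 (even) → k=1
a_0=9:  p_0=9·1+0=9,  q_0=9·0+1=1
a_1=3:  p_1=3·9+1=28,  q_1=3·1+0=3
fundamental: x₁=28, y₁=3  (since 784 − 87·9 = 1)

28 3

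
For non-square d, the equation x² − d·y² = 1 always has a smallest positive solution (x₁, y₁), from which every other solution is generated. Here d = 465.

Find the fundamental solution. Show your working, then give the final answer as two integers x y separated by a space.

d=465: √d = [21; 1,1,3,2,2,2,3,1,1,42] (ℓ=10, even), read p_9/q_9
a_0=21:  p_0=21·1+0=21,  q_0=21·0+1=1
…
a_2=1:  p_2=1·22+21=43,  q_2=1·1+1=2
…
a_4=2:  p_4=2·151+43=345,  q_4=2·7+2=16
a_5=2:  p_5=2·345+151=841,  q_5=2·16+7=39
a_6=2:  p_6=2·841+345=2027,  q_6=2·39+16=94
…
a_8=1:  p_8=1·6922+2027=8949,  q_8=1·321+94=415
a_9=1:  p_9=1·8949+6922=15871,  q_9=1·415+321=736
(x₁, y₁) = (15871, 736);  15871² − 465·736² = 1 ✓

15871 736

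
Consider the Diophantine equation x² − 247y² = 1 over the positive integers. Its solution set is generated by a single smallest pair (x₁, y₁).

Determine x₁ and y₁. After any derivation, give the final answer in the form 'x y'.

85292 5427

√247 → a₀=15, period (1,2,1,1,9,1,9,1,1,2,1,30); ℓ=12 even so k=11
a_0=15:  p_0=15·1+0=15,  q_0=15·0+1=1
a_1=1:  p_1=1·15+1=16,  q_1=1·1+0=1
…
a_4=1:  p_4=1·63+47=110,  q_4=1·4+3=7
a_5=9:  p_5=9·110+63=1053,  q_5=9·7+4=67
…
a_9=1:  p_9=1·12683+11520=24203,  q_9=1·807+733=1540
a_10=2:  p_10=2·24203+12683=61089,  q_10=2·1540+807=3887
a_11=1:  p_11=1·61089+24203=85292,  q_11=1·3887+1540=5427
fundamental: x₁=85292, y₁=5427  (since 7274725264 − 247·29452329 = 1)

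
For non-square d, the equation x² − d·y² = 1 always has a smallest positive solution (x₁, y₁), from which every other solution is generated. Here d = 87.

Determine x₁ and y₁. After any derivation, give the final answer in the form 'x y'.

d=87: √d = [9; 3,18] (ℓ=2, even), read p_1/q_1
k=0  a_k=9  p_k/q_k = 9/1
k=1  a_k=3  p_k/q_k = 28/3
(x₁, y₁) = (28, 3);  28² − 87·3² = 1 ✓

28 3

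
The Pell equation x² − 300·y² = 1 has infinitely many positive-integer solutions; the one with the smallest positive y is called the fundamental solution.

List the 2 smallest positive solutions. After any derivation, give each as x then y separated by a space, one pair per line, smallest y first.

1351 78
3650401 210756

√300 → a₀=17, period (3,8,3,34); ℓ=4 even so k=3
i=0: a=17 ⇒ p=17, q=1
i=1: a=3 ⇒ p=52, q=3
i=2: a=8 ⇒ p=433, q=25
i=3: a=3 ⇒ p=1351, q=78
fundamental: x₁=1351, y₁=78  (since 1825201 − 300·6084 = 1)
k=2:  x_2 = 1351·1351+300·78·78 = 3650401,  y_2 = 1351·78+78·1351 = 210756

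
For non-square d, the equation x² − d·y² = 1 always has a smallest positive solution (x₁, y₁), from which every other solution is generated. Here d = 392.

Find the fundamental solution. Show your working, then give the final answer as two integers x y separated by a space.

99 5

d=392: √d = [19; 1,3,1,38] (ℓ=4, even), read p_3/q_3
i=0: a=19 ⇒ p=19, q=1
i=1: a=1 ⇒ p=20, q=1
i=2: a=3 ⇒ p=79, q=4
i=3: a=1 ⇒ p=99, q=5
(x₁, y₁) = (99, 5);  99² − 392·5² = 1 ✓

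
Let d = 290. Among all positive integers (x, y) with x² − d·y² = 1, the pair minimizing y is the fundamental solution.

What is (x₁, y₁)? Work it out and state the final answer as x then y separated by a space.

√290 → a₀=17, period (34); ℓ=1 odd so k=1
step 0: (17, 1)  from 17·(1,0) + (0,1)
step 1: (579, 34)  from 34·(17,1) + (1,0)
→ (579, 34).  Check: 579²=335241, 290·34²=335240, difference 1.

579 34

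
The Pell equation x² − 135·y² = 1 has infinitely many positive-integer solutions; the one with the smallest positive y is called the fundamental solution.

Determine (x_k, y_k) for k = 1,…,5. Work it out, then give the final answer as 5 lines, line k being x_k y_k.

√135 = [11; 1,1,1,1,1,1,1,22, …], period ℓ=8 (even) → k=7
i=0: a=11 ⇒ p=11, q=1
…
i=3: a=1 ⇒ p=35, q=3
i=4: a=1 ⇒ p=58, q=5
…
i=6: a=1 ⇒ p=151, q=13
i=7: a=1 ⇒ p=244, q=21
(x₁, y₁) = (244, 21);  244² − 135·21² = 1 ✓
(244+21√135)^2 = 119071 + 10248√135
(244+21√135)^3 = 58106404 + 5001003√135
(244+21√135)^4 = 28355806081 + 2440479216√135
(244+21√135)^5 = 13837575261124 + 1190948856405√135

244 21
119071 10248
58106404 5001003
28355806081 2440479216
13837575261124 1190948856405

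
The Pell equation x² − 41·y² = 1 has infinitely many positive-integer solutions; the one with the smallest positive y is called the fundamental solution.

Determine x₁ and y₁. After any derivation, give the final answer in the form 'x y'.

√41 = [6; 2,2,12, …], period ℓ=3 (odd) → k=5
k=0  a_k=6  p_k/q_k = 6/1
k=1  a_k=2  p_k/q_k = 13/2
k=2  a_k=2  p_k/q_k = 32/5
k=3  a_k=12  p_k/q_k = 397/62
k=4  a_k=2  p_k/q_k = 826/129
k=5  a_k=2  p_k/q_k = 2049/320
→ (2049, 320).  Check: 2049²=4198401, 41·320²=4198400, difference 1.

2049 320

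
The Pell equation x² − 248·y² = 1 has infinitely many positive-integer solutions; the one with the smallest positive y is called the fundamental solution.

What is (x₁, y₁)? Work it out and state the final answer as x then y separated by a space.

√248 → a₀=15, period (1,2,1,30); ℓ=4 even so k=3
i=0: a=15 ⇒ p=15, q=1
i=1: a=1 ⇒ p=16, q=1
i=2: a=2 ⇒ p=47, q=3
i=3: a=1 ⇒ p=63, q=4
→ (63, 4).  Check: 63²=3969, 248·4²=3968, difference 1.

63 4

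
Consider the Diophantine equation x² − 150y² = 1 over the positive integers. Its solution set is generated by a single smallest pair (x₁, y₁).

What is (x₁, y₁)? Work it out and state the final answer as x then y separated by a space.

√150 → a₀=12, period (4,24); ℓ=2 even so k=1
i=0: a=12 ⇒ p=12, q=1
i=1: a=4 ⇒ p=49, q=4
(x₁, y₁) = (49, 4);  49² − 150·4² = 1 ✓

49 4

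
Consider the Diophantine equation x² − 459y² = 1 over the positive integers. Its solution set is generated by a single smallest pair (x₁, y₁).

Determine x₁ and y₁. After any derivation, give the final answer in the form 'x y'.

√459 → a₀=21, period (2,2,1,4,21,4,1,2,2,42); ℓ=10 even so k=9
i=0: a=21 ⇒ p=21, q=1
…
i=2: a=2 ⇒ p=107, q=5
i=3: a=1 ⇒ p=150, q=7
i=4: a=4 ⇒ p=707, q=33
…
i=7: a=1 ⇒ p=75692, q=3533
i=8: a=2 ⇒ p=212079, q=9899
i=9: a=2 ⇒ p=499850, q=23331
fundamental: x₁=499850, y₁=23331  (since 249850022500 − 459·544335561 = 1)

499850 23331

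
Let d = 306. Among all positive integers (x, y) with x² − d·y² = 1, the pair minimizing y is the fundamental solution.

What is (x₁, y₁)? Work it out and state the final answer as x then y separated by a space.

35 2

[17; 2,34] for √306; ℓ=2 ⇒ convergent index 1
i=0: a=17 ⇒ p=17, q=1
i=1: a=2 ⇒ p=35, q=2
→ (35, 2).  Check: 35²=1225, 306·2²=1224, difference 1.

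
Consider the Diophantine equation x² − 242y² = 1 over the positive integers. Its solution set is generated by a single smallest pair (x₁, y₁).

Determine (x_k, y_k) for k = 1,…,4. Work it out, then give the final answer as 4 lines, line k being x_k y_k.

√242 = [15; 1,1,3,1,14,1,3,1,1,30, …], period ℓ=10 (even) → k=9
step 0: (15, 1)  from 15·(1,0) + (0,1)
…
step 2: (31, 2)  from 1·(16,1) + (15,1)
step 3: (109, 7)  from 3·(31,2) + (16,1)
…
step 5: (2069, 133)  from 14·(140,9) + (109,7)
step 6: (2209, 142)  from 1·(2069,133) + (140,9)
…
step 8: (10905, 701)  from 1·(8696,559) + (2209,142)
step 9: (19601, 1260)  from 1·(10905,701) + (8696,559)
(x₁, y₁) = (19601, 1260);  19601² − 242·1260² = 1 ✓
(x_2, y_2) = (19601·19601 + 242·1260·1260, 19601·1260 + 1260·19601) = (768398401, 49394520)
(x_3, y_3) = (19601·768398401 + 242·1260·49394520, 19601·49394520 + 1260·768398401) = (30122754096401, 1936363971780)
(x_4, y_4) = (19601·30122754096401 + 242·1260·1936363971780, 19601·1936363971780 + 1260·30122754096401) = (1180872205318713601, 75909340372325040)

19601 1260
768398401 49394520
30122754096401 1936363971780
1180872205318713601 75909340372325040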